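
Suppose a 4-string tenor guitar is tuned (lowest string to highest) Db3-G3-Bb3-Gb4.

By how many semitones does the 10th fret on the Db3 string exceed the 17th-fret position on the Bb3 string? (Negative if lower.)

Db3 at fret 10 → B3 (MIDI 59); Bb3 at fret 17 → Eb5 (MIDI 75).
59 − 75 = -16, so the two pitches are 16 semitones apart.

-16 semitones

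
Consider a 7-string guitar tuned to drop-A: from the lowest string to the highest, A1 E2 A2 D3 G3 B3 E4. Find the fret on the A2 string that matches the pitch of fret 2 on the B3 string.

16

B3 at fret 2 is B3 + 2 semitones = C#4.
The open A2 string is 14 semitones below the open B3, so the same pitch on the A2 string lies at fret 2 + 14 = 16.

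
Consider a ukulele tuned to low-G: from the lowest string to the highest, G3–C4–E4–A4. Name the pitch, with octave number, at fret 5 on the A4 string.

The open A4 string plus 5 semitones: A–A#–B–C–C#–D.
The walk passes from B into C once, so the octave number goes from 4 to 5.

D5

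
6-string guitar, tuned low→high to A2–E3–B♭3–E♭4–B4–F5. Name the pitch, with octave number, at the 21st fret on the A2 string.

Each fret is one semitone, so A2 + 21 = G♭4.
(Equivalently spelled F♯4.)

G♭4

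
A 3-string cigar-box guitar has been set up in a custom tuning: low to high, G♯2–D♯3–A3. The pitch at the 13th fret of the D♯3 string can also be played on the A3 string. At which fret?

7

Fret 13 on D♯3 is MIDI 51 + 13 = 64 (E4). On the A3 string (open MIDI 57), that pitch is 64 − 57 = fret 7.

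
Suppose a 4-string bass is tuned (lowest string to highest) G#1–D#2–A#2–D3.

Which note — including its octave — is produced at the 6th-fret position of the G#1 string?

D2

The open G#1 string plus 6 semitones: G#–A–A#–B–C–C#–D.
The walk passes from B into C once, so the octave number goes from 1 to 2.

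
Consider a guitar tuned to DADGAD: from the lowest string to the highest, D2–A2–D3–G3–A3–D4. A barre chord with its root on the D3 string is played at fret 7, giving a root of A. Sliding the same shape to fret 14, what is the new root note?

Moving from fret 7 to fret 14 shifts the root by 7 semitones.
A up 7 semitones is E.

E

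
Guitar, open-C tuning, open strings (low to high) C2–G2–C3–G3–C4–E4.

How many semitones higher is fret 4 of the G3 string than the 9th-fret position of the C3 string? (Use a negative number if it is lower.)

G3 at fret 4 → B3 (MIDI 59); C3 at fret 9 → A3 (MIDI 57).
59 − 57 = 2, so the two pitches are 2 semitones apart.

2 semitones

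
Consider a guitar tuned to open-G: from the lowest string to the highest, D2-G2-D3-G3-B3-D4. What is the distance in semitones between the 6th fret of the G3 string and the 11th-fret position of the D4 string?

12 semitones

G3 at fret 6 → C♯4 (MIDI 61); D4 at fret 11 → C♯5 (MIDI 73).
61 − 73 = -12, so the two pitches are 12 semitones apart, with C♯5 the higher.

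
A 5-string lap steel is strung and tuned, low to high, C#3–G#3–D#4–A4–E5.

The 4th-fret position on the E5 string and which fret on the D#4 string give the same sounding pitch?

E5 at fret 4 is E5 + 4 semitones = G#5.
The open D#4 string is 13 semitones below the open E5, so the same pitch on the D#4 string lies at fret 4 + 13 = 17.

17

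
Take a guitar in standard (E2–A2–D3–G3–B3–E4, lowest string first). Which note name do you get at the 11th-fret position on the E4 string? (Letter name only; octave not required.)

D♯

Each fret is one semitone, so E4 + 11 = D♯.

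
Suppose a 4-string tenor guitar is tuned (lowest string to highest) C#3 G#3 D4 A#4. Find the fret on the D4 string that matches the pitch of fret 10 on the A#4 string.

Fret 10 on A#4 is MIDI 70 + 10 = 80 (G#5). On the D4 string (open MIDI 62), that pitch is 80 − 62 = fret 18.

18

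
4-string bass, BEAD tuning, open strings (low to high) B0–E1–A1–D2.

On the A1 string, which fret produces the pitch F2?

F2 is 8 semitones above the open A1 (A–A#–B–C–C#–D–D#–E–F), so it sits at fret 8.

8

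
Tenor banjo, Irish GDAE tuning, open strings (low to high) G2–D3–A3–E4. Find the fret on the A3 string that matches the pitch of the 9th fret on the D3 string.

2

D3 at fret 9 is D3 + 9 semitones = B3.
The open A3 string is 7 semitones above the open D3, so the same pitch on the A3 string lies at fret 9 − 7 = 2.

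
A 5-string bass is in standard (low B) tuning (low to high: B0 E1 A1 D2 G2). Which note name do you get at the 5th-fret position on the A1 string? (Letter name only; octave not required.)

D

The open A1 string plus 5 semitones: A–A#–B–C–C#–D.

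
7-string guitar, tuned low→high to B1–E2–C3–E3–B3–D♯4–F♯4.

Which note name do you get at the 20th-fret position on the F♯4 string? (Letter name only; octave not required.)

D

The open F♯4 string plus 20 semitones: F#–G–G#–A–…–C–C#–D.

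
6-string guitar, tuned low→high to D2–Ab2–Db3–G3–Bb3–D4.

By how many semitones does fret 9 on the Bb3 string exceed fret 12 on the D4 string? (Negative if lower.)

-7 semitones

Bb3 at fret 9 → G4 (MIDI 67); D4 at fret 12 → D5 (MIDI 74).
67 − 74 = -7, so the two pitches are 7 semitones apart.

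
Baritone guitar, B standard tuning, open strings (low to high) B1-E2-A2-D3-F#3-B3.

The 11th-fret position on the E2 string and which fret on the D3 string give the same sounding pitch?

Fret 11 on E2 is MIDI 40 + 11 = 51 (D#3). On the D3 string (open MIDI 50), that pitch is 51 − 50 = fret 1.

1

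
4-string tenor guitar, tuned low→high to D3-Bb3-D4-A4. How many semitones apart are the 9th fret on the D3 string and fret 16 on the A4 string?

26 semitones

D3 at fret 9 → B3 (MIDI 59); A4 at fret 16 → Db6 (MIDI 85).
59 − 85 = -26, so the two pitches are 26 semitones apart, with Db6 the higher.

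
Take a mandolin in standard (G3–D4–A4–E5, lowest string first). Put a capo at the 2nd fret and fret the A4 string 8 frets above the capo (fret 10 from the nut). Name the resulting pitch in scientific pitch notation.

G5

The capo raises the open A4 by 2 semitones to B4; fretting 8 more gives A4 + 2 + 8 = A4 + 10 semitones = G5.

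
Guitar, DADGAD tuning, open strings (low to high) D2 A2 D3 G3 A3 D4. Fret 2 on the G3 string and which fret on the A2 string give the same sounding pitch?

12

Fret 2 on G3 is MIDI 55 + 2 = 57 (A3). On the A2 string (open MIDI 45), that pitch is 57 − 45 = fret 12.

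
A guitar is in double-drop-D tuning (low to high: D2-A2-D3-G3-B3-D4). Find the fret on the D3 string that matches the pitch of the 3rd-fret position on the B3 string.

12

Fret 3 on B3 is MIDI 59 + 3 = 62 (D4). On the D3 string (open MIDI 50), that pitch is 62 − 50 = fret 12.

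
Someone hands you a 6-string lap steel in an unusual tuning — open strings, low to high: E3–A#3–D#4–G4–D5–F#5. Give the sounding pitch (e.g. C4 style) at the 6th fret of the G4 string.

C#5

G4 is MIDI 67. Adding 6 gives 73, which is C#5.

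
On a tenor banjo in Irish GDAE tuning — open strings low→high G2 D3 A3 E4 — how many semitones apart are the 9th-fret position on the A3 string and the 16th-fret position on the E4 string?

14 semitones

A3 at fret 9 → F#4 (MIDI 66); E4 at fret 16 → G#5 (MIDI 80).
66 − 80 = -14, so the two pitches are 14 semitones apart, with G#5 the higher.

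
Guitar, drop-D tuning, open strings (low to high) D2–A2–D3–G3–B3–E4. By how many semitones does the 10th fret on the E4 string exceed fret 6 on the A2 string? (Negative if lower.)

23 semitones

E4 at fret 10 → D5 (MIDI 74); A2 at fret 6 → D#3 (MIDI 51).
74 − 51 = 23, so the two pitches are 23 semitones apart.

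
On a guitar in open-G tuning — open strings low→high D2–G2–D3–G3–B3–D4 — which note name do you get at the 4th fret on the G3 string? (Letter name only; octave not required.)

The open G3 string plus 4 semitones: G–G#–A–A#–B.

B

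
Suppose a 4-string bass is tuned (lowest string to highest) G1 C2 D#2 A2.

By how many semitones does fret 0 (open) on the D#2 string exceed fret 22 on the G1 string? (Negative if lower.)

D#2 at fret 0 → D#2 (MIDI 39); G1 at fret 22 → F3 (MIDI 53).
39 − 53 = -14, so the two pitches are 14 semitones apart.

-14 semitones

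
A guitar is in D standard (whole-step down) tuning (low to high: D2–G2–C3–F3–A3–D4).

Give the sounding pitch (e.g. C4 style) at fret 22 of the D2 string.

The open D2 string plus 22 semitones: D–D#–E–F–…–A#–B–C.
The walk passes from B into C 2 times, so the octave number goes from 2 to 4.

C4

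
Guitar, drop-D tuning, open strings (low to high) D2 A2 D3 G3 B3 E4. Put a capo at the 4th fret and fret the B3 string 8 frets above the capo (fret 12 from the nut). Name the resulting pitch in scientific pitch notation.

B4

The capo raises the open B3 by 4 semitones to D#4; fretting 8 more gives B3 + 4 + 8 = B3 + 12 semitones = B4.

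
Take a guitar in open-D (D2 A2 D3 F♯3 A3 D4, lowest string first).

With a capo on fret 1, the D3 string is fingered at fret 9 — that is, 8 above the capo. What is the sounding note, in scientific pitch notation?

B3

The capo raises the open D3 by 1 semitone to D♯3; fretting 8 more gives D3 + 1 + 8 = D3 + 9 semitones = B3.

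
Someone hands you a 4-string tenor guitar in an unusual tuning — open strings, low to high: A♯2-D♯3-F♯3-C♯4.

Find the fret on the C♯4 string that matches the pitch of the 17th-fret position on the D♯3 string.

7

D♯3 at fret 17 is D♯3 + 17 semitones = G♯4.
The open C♯4 string is 10 semitones above the open D♯3, so the same pitch on the C♯4 string lies at fret 17 − 10 = 7.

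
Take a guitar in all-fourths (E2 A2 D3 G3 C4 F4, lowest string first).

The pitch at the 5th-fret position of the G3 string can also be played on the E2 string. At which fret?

G3 at fret 5 is G3 + 5 semitones = C4.
The open E2 string is 15 semitones below the open G3, so the same pitch on the E2 string lies at fret 5 + 15 = 20.

20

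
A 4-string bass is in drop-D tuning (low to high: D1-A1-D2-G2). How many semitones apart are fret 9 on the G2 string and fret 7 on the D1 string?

19 semitones

G2 at fret 9 → E3 (MIDI 52); D1 at fret 7 → A1 (MIDI 33).
52 − 33 = 19, so the two pitches are 19 semitones apart, with E3 the higher.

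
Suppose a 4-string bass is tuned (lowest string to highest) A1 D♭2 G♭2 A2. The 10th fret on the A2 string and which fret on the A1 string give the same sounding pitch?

22

A2 at fret 10 is A2 + 10 semitones = G3.
The open A1 string is 12 semitones below the open A2, so the same pitch on the A1 string lies at fret 10 + 12 = 22.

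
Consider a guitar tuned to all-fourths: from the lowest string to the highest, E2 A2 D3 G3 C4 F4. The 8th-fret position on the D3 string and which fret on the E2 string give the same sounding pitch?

18

Fret 8 on D3 is MIDI 50 + 8 = 58 (A#3). On the E2 string (open MIDI 40), that pitch is 58 − 40 = fret 18.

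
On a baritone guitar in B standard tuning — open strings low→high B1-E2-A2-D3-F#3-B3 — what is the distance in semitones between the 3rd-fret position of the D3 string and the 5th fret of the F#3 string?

6 semitones

D3 at fret 3 → F3 (MIDI 53); F#3 at fret 5 → B3 (MIDI 59).
53 − 59 = -6, so the two pitches are 6 semitones apart, with B3 the higher.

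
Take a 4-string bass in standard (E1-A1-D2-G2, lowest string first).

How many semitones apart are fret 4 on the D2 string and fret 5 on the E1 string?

D2 at fret 4 → F#2 (MIDI 42); E1 at fret 5 → A1 (MIDI 33).
42 − 33 = 9, so the two pitches are 9 semitones apart, with F#2 the higher.

9 semitones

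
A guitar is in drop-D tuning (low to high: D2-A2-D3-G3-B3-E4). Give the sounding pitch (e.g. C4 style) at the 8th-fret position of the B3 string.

G4

B3 is MIDI 59. Adding 8 gives 67, which is G4.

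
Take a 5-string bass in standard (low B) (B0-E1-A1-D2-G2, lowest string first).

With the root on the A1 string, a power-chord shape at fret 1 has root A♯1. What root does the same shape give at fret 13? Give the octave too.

Moving from fret 1 to fret 13 shifts the root by 12 semitones.
A♯1 up 12 semitones is A♯2.

A♯2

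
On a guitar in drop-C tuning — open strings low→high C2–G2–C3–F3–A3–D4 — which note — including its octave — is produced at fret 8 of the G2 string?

D#3

G2 is MIDI 43. Adding 8 gives 51, which is D#3.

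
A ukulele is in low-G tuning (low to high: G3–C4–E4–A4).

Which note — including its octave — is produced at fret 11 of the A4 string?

A4 is MIDI 69. Adding 11 gives 80, which is G♯5.
(Equivalently spelled A♭5.)

G♯5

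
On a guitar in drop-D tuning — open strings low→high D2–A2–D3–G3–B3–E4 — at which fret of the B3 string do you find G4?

8

G4 is 8 semitones above the open B3 (B–C–C#–D–D#–E–F–F#–G), so it sits at fret 8.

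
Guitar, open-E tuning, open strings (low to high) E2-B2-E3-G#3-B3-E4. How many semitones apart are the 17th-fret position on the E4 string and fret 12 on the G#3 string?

E4 at fret 17 → A5 (MIDI 81); G#3 at fret 12 → G#4 (MIDI 68).
81 − 68 = 13, so the two pitches are 13 semitones apart, with A5 the higher.

13 semitones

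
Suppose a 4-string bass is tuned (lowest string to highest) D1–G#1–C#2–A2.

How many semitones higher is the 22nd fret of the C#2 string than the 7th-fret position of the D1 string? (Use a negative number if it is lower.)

C#2 at fret 22 → B3 (MIDI 59); D1 at fret 7 → A1 (MIDI 33).
59 − 33 = 26, so the two pitches are 26 semitones apart.

26 semitones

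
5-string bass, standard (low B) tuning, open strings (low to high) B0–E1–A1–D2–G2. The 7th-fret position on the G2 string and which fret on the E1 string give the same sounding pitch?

22

Fret 7 on G2 is MIDI 43 + 7 = 50 (D3). On the E1 string (open MIDI 28), that pitch is 50 − 28 = fret 22.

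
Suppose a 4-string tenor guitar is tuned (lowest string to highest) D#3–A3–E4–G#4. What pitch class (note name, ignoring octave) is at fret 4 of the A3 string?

Each fret is one semitone, so A3 + 4 = C#.
(Equivalently spelled Db.)

C#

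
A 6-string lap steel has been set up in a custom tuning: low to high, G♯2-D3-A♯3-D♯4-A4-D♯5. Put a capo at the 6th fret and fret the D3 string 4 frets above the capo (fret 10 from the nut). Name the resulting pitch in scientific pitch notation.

C4

The capo raises the open D3 by 6 semitones to G♯3; fretting 4 more gives D3 + 6 + 4 = D3 + 10 semitones = C4.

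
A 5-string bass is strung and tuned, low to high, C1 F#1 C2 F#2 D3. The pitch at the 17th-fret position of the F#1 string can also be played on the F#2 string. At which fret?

5

Fret 17 on F#1 is MIDI 30 + 17 = 47 (B2). On the F#2 string (open MIDI 42), that pitch is 47 − 42 = fret 5.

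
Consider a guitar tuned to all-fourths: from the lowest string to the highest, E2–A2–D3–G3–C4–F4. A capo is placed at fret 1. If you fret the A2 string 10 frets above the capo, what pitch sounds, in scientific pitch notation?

G♯3

The capo raises the open A2 by 1 semitone to A♯2; fretting 10 more gives A2 + 1 + 10 = A2 + 11 semitones = G♯3.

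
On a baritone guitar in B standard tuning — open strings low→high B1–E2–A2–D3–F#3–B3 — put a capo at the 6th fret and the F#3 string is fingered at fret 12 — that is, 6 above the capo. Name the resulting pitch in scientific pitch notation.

F#4

The capo raises the open F#3 by 6 semitones to C4; fretting 6 more gives F#3 + 6 + 6 = F#3 + 12 semitones = F#4.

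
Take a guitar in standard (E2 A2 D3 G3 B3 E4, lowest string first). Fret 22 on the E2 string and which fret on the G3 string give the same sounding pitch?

E2 at fret 22 is E2 + 22 semitones = D4.
The open G3 string is 15 semitones above the open E2, so the same pitch on the G3 string lies at fret 22 − 15 = 7.

7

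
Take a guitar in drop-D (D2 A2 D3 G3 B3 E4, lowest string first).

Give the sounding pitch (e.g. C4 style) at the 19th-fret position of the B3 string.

F#5

The open B3 string plus 19 semitones: B–C–C#–D–…–E–F–F#.
The walk passes from B into C 2 times, so the octave number goes from 3 to 5.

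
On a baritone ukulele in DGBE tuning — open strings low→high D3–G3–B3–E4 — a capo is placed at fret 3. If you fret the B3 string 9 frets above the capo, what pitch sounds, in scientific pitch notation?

The capo raises the open B3 by 3 semitones to D4; fretting 9 more gives B3 + 3 + 9 = B3 + 12 semitones = B4.

B4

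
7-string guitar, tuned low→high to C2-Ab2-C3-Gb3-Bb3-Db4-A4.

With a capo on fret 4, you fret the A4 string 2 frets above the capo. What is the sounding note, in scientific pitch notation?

Eb5

The capo raises the open A4 by 4 semitones to Db5; fretting 2 more gives A4 + 4 + 2 = A4 + 6 semitones = Eb5.
(Also written D#.)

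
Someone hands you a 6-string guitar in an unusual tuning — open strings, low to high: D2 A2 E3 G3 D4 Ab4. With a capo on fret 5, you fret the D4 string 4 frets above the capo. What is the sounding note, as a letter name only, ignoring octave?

The capo raises the open D4 by 5 semitones to G4; fretting 4 more gives D4 + 5 + 4 = D4 + 9 semitones, landing on B.

B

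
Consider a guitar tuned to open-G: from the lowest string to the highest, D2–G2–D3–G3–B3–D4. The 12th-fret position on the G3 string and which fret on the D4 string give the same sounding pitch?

Fret 12 on G3 is MIDI 55 + 12 = 67 (G4). On the D4 string (open MIDI 62), that pitch is 67 − 62 = fret 5.

5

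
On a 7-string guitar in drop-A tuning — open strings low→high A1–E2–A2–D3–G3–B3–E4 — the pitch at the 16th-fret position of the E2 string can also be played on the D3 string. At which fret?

E2 at fret 16 is E2 + 16 semitones = G♯3.
The open D3 string is 10 semitones above the open E2, so the same pitch on the D3 string lies at fret 16 − 10 = 6.

6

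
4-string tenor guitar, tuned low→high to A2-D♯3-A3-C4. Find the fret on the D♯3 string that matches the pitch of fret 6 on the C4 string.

15

C4 at fret 6 is C4 + 6 semitones = F♯4.
The open D♯3 string is 9 semitones below the open C4, so the same pitch on the D♯3 string lies at fret 6 + 9 = 15.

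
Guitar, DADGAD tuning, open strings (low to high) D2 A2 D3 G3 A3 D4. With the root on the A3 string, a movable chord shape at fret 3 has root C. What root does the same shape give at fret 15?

Moving from fret 3 to fret 15 shifts the root by 12 semitones.
C up 12 semitones is C.

C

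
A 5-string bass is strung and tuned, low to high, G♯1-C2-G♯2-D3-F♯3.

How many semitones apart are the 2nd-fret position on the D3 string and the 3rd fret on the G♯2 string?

D3 at fret 2 → E3 (MIDI 52); G♯2 at fret 3 → B2 (MIDI 47).
52 − 47 = 5, so the two pitches are 5 semitones apart, with E3 the higher.

5 semitones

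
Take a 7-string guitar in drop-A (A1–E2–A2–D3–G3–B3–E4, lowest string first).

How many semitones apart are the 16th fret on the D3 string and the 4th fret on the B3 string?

D3 at fret 16 → F♯4 (MIDI 66); B3 at fret 4 → D♯4 (MIDI 63).
66 − 63 = 3, so the two pitches are 3 semitones apart, with F♯4 the higher.

3 semitones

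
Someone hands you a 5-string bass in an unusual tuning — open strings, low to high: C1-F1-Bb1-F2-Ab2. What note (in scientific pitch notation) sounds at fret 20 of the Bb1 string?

Each fret is one semitone, so Bb1 + 20 = Gb3.
(Equivalently spelled F#3.)

Gb3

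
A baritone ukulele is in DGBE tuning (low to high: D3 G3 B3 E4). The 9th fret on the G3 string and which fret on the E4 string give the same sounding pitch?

G3 at fret 9 is G3 + 9 semitones = E4.
The open E4 string is 9 semitones above the open G3, so the same pitch on the E4 string lies at fret 9 − 9 = 0.

0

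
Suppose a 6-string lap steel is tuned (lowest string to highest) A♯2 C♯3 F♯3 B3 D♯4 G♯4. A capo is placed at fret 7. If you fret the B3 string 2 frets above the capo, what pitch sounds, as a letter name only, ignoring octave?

G♯

The capo raises the open B3 by 7 semitones to F♯4; fretting 2 more gives B3 + 7 + 2 = B3 + 9 semitones, landing on G♯.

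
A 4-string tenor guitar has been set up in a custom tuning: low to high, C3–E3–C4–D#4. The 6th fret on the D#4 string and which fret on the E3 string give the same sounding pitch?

17

Fret 6 on D#4 is MIDI 63 + 6 = 69 (A4). On the E3 string (open MIDI 52), that pitch is 69 − 52 = fret 17.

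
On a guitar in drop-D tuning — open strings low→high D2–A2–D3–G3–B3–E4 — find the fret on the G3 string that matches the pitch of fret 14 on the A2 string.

A2 at fret 14 is A2 + 14 semitones = B3.
The open G3 string is 10 semitones above the open A2, so the same pitch on the G3 string lies at fret 14 − 10 = 4.

4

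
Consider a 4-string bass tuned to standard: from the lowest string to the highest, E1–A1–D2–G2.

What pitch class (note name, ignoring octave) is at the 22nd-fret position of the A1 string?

G

A1 is MIDI 33. Adding 22 gives 55; 55 mod 12 = 7, i.e. G.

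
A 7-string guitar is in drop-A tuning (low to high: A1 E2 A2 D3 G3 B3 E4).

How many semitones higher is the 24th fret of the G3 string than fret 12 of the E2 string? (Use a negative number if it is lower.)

27 semitones

G3 at fret 24 → G5 (MIDI 79); E2 at fret 12 → E3 (MIDI 52).
79 − 52 = 27, so the two pitches are 27 semitones apart.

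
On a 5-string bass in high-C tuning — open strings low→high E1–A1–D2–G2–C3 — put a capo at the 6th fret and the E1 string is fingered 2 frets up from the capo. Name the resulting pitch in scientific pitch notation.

The capo raises the open E1 by 6 semitones to A#1; fretting 2 more gives E1 + 6 + 2 = E1 + 8 semitones = C2.

C2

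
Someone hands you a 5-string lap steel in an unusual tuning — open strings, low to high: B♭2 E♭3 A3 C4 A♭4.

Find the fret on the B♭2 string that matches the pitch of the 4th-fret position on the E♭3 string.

E♭3 at fret 4 is E♭3 + 4 semitones = G3.
The open B♭2 string is 5 semitones below the open E♭3, so the same pitch on the B♭2 string lies at fret 4 + 5 = 9.

9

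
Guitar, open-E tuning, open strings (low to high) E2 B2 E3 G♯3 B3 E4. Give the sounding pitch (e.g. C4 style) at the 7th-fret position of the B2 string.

The open B2 string plus 7 semitones: B–C–C#–D–D#–E–F–F#.
The walk passes from B into C once, so the octave number goes from 2 to 3.

F♯3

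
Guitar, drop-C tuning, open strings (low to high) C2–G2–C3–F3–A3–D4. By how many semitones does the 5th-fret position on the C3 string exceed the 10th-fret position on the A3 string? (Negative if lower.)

C3 at fret 5 → F3 (MIDI 53); A3 at fret 10 → G4 (MIDI 67).
53 − 67 = -14, so the two pitches are 14 semitones apart.

-14 semitones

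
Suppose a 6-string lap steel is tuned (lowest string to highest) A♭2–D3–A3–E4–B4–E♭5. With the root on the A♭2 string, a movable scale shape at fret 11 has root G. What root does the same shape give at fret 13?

A

Moving from fret 11 to fret 13 shifts the root by 2 semitones.
G up 2 semitones is A.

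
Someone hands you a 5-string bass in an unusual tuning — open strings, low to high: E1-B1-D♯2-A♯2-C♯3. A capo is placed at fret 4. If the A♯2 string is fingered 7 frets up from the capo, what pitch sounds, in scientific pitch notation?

A3

The capo raises the open A♯2 by 4 semitones to D3; fretting 7 more gives A♯2 + 4 + 7 = A♯2 + 11 semitones = A3.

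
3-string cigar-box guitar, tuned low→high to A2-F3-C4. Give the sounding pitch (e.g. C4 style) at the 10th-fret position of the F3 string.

Each fret is one semitone, so F3 + 10 = Eb4.
(Equivalently spelled D#4.)

Eb4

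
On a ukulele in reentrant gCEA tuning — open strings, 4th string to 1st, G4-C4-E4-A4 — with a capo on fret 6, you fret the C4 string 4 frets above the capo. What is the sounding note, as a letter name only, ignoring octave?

A♯

The capo raises the open C4 by 6 semitones to F♯4; fretting 4 more gives C4 + 6 + 4 = C4 + 10 semitones, landing on A♯.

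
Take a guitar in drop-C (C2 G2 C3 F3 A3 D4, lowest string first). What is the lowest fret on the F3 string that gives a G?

2

From F3, count semitones up the chromatic scale until reaching G: F–F#–G — 2 steps.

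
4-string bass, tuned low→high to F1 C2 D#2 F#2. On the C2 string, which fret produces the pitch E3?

E3 is 16 semitones above the open C2 (C–C#–D–D#–…–D–D#–E), so it sits at fret 16.

16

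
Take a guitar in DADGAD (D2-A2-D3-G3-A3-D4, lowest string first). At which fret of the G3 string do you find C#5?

18

C#5 is 18 semitones above the open G3 (G–G#–A–A#–…–B–C–C#), so it sits at fret 18.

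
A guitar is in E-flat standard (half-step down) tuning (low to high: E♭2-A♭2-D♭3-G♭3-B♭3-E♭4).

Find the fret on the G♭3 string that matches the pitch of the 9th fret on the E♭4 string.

18

Fret 9 on E♭4 is MIDI 63 + 9 = 72 (C5). On the G♭3 string (open MIDI 54), that pitch is 72 − 54 = fret 18.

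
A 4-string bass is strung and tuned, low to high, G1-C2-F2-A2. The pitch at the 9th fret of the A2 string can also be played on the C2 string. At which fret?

A2 at fret 9 is A2 + 9 semitones = F♯3.
The open C2 string is 9 semitones below the open A2, so the same pitch on the C2 string lies at fret 9 + 9 = 18.

18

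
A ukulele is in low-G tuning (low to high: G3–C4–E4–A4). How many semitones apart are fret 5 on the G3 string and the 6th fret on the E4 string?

G3 at fret 5 → C4 (MIDI 60); E4 at fret 6 → A#4 (MIDI 70).
60 − 70 = -10, so the two pitches are 10 semitones apart, with A#4 the higher.

10 semitones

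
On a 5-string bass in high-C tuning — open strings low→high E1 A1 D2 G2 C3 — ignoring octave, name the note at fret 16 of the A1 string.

Each fret is one semitone, so A1 + 16 = C#.

C#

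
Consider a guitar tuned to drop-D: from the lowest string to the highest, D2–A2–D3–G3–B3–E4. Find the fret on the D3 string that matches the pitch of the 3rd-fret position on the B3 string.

12

B3 at fret 3 is B3 + 3 semitones = D4.
The open D3 string is 9 semitones below the open B3, so the same pitch on the D3 string lies at fret 3 + 9 = 12.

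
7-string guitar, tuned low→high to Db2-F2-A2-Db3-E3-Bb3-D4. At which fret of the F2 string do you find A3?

A3 is 16 semitones above the open F2 (F–Gb–G–Ab–…–G–Ab–A), so it sits at fret 16.

16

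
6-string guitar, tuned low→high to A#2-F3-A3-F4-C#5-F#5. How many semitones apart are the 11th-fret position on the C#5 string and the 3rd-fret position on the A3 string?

24 semitones

C#5 at fret 11 → C6 (MIDI 84); A3 at fret 3 → C4 (MIDI 60).
84 − 60 = 24, so the two pitches are 24 semitones apart, with C6 the higher.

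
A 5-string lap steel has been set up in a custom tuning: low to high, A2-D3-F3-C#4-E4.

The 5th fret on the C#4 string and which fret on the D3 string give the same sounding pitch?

16

Fret 5 on C#4 is MIDI 61 + 5 = 66 (F#4). On the D3 string (open MIDI 50), that pitch is 66 − 50 = fret 16.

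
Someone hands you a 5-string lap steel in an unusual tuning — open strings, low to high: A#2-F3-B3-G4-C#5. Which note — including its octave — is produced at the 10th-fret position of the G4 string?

F5

G4 is MIDI 67. Adding 10 gives 77, which is F5.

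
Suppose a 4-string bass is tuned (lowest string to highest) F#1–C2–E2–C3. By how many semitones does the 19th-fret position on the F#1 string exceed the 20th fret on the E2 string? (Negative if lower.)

F#1 at fret 19 → C#3 (MIDI 49); E2 at fret 20 → C4 (MIDI 60).
49 − 60 = -11, so the two pitches are 11 semitones apart.

-11 semitones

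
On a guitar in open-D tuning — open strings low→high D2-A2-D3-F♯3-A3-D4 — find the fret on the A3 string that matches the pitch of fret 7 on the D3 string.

0

D3 at fret 7 is D3 + 7 semitones = A3.
The open A3 string is 7 semitones above the open D3, so the same pitch on the A3 string lies at fret 7 − 7 = 0.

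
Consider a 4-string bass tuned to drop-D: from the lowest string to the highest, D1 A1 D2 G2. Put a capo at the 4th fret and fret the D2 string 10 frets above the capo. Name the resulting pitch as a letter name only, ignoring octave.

E

The capo raises the open D2 by 4 semitones to F#2; fretting 10 more gives D2 + 4 + 10 = D2 + 14 semitones, landing on E.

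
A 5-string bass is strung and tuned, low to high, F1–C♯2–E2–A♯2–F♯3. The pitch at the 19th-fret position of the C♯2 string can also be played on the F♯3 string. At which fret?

2

C♯2 at fret 19 is C♯2 + 19 semitones = G♯3.
The open F♯3 string is 17 semitones above the open C♯2, so the same pitch on the F♯3 string lies at fret 19 − 17 = 2.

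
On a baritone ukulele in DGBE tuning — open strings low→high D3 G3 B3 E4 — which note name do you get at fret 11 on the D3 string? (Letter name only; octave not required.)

Each fret is one semitone, so D3 + 11 = C#.
(Equivalently spelled Db.)

C#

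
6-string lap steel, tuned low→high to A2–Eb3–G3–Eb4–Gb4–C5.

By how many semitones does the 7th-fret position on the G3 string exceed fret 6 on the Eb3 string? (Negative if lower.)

5 semitones

G3 at fret 7 → D4 (MIDI 62); Eb3 at fret 6 → A3 (MIDI 57).
62 − 57 = 5, so the two pitches are 5 semitones apart.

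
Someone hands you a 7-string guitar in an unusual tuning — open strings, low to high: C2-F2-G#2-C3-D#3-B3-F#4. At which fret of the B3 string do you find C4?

C4 is 1 semitone above the open B3 (B–C), so it sits at fret 1.

1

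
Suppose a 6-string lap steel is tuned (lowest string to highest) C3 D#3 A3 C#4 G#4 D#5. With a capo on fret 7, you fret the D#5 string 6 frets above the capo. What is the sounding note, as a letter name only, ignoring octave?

E

The capo raises the open D#5 by 7 semitones to A#5; fretting 6 more gives D#5 + 7 + 6 = D#5 + 13 semitones, landing on E.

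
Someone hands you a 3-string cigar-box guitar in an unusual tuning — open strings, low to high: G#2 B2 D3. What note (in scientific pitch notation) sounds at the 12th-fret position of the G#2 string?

G#3

G#2 is MIDI 44. Adding 12 gives 56, which is G#3.
(Equivalently spelled Ab3.)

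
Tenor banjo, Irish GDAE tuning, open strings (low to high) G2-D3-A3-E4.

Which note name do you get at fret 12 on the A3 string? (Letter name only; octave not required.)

A3 is MIDI 57. Adding 12 gives 69; 69 mod 12 = 9, i.e. A.

A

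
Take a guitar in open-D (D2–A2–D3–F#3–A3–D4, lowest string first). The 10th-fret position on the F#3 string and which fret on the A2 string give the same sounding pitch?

19

F#3 at fret 10 is F#3 + 10 semitones = E4.
The open A2 string is 9 semitones below the open F#3, so the same pitch on the A2 string lies at fret 10 + 9 = 19.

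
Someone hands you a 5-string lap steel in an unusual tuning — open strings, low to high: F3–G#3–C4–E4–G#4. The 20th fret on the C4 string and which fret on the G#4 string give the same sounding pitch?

12

C4 at fret 20 is C4 + 20 semitones = G#5.
The open G#4 string is 8 semitones above the open C4, so the same pitch on the G#4 string lies at fret 20 − 8 = 12.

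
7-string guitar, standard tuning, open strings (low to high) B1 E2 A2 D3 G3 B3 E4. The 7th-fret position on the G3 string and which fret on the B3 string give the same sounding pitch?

Fret 7 on G3 is MIDI 55 + 7 = 62 (D4). On the B3 string (open MIDI 59), that pitch is 62 − 59 = fret 3.

3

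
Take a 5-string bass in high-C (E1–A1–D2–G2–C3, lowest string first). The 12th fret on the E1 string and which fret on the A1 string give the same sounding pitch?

E1 at fret 12 is E1 + 12 semitones = E2.
The open A1 string is 5 semitones above the open E1, so the same pitch on the A1 string lies at fret 12 − 5 = 7.

7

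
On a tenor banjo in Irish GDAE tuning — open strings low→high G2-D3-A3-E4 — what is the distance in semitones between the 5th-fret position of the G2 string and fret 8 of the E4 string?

24 semitones

G2 at fret 5 → C3 (MIDI 48); E4 at fret 8 → C5 (MIDI 72).
48 − 72 = -24, so the two pitches are 24 semitones apart, with C5 the higher.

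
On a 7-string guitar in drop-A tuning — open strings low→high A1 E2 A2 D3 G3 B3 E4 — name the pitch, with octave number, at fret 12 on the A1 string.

A1 is MIDI 33. Adding 12 gives 45, which is A2.

A2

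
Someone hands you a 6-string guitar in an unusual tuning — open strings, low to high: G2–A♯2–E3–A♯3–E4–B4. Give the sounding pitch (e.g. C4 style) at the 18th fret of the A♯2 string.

The open A♯2 string plus 18 semitones: A#–B–C–C#–…–D–D#–E.
The walk passes from B into C 2 times, so the octave number goes from 2 to 4.

E4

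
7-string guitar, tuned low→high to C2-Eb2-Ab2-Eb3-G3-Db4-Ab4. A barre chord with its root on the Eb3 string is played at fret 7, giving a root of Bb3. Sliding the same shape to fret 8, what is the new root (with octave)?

B3

Moving from fret 7 to fret 8 shifts the root by 1 semitone.
Bb3 up 1 semitone is B3.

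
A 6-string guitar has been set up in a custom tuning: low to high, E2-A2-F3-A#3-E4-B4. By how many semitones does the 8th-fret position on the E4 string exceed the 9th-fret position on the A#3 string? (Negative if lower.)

5 semitones

E4 at fret 8 → C5 (MIDI 72); A#3 at fret 9 → G4 (MIDI 67).
72 − 67 = 5, so the two pitches are 5 semitones apart.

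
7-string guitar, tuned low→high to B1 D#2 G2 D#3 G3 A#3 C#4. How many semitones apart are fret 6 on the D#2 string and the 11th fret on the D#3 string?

D#2 at fret 6 → A2 (MIDI 45); D#3 at fret 11 → D4 (MIDI 62).
45 − 62 = -17, so the two pitches are 17 semitones apart, with D4 the higher.

17 semitones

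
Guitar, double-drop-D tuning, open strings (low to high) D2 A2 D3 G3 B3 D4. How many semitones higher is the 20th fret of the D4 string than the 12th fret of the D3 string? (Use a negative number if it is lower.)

D4 at fret 20 → A♯5 (MIDI 82); D3 at fret 12 → D4 (MIDI 62).
82 − 62 = 20, so the two pitches are 20 semitones apart.

20 semitones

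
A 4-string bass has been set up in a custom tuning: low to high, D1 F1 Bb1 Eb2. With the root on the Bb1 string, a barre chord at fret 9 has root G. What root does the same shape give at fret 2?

Moving from fret 9 to fret 2 shifts the root by -7 semitones.
G down 7 semitones is C.

C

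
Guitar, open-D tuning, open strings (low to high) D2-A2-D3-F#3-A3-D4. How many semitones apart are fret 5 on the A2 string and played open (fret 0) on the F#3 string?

A2 at fret 5 → D3 (MIDI 50); F#3 at fret 0 → F#3 (MIDI 54).
50 − 54 = -4, so the two pitches are 4 semitones apart, with F#3 the higher.

4 semitones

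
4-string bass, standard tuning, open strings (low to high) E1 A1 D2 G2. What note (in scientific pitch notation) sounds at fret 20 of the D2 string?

A#3

D2 is MIDI 38. Adding 20 gives 58, which is A#3.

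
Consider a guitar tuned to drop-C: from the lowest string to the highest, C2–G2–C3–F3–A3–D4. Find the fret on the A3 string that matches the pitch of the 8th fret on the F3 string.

F3 at fret 8 is F3 + 8 semitones = C#4.
The open A3 string is 4 semitones above the open F3, so the same pitch on the A3 string lies at fret 8 − 4 = 4.

4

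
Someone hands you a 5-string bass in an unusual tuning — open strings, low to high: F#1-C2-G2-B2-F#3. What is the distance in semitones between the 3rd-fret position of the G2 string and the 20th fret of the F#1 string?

G2 at fret 3 → A#2 (MIDI 46); F#1 at fret 20 → D3 (MIDI 50).
46 − 50 = -4, so the two pitches are 4 semitones apart, with D3 the higher.

4 semitones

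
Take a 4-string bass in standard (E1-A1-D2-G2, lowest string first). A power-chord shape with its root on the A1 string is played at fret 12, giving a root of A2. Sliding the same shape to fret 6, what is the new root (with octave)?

D♯2

Moving from fret 12 to fret 6 shifts the root by -6 semitones.
A2 down 6 semitones is D♯2.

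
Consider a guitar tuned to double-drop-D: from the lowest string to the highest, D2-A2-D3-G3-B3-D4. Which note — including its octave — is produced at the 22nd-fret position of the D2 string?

C4

Each fret is one semitone, so D2 + 22 = C4.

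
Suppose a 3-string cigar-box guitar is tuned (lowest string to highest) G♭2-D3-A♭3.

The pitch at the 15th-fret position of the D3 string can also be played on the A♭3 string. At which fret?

9

D3 at fret 15 is D3 + 15 semitones = F4.
The open A♭3 string is 6 semitones above the open D3, so the same pitch on the A♭3 string lies at fret 15 − 6 = 9.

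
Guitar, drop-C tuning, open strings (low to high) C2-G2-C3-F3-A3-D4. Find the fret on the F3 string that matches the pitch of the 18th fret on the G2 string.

8

Fret 18 on G2 is MIDI 43 + 18 = 61 (C#4). On the F3 string (open MIDI 53), that pitch is 61 − 53 = fret 8.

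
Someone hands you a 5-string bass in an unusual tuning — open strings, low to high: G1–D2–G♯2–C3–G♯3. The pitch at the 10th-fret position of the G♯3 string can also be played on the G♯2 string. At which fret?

G♯3 at fret 10 is G♯3 + 10 semitones = F♯4.
The open G♯2 string is 12 semitones below the open G♯3, so the same pitch on the G♯2 string lies at fret 10 + 12 = 22.

22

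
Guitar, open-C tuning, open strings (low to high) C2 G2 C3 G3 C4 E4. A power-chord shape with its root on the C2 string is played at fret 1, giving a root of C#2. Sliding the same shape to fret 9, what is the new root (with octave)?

A2

Moving from fret 1 to fret 9 shifts the root by 8 semitones.
C#2 up 8 semitones is A2.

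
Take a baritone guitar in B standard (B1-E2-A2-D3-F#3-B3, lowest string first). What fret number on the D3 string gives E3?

2

E3 is 2 semitones above the open D3 (D–D#–E), so it sits at fret 2.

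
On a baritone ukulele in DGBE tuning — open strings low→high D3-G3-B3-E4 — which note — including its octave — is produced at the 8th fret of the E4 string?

E4 is MIDI 64. Adding 8 gives 72, which is C5.

C5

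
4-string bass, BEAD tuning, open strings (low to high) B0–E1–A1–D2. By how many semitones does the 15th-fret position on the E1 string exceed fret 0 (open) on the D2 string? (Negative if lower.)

E1 at fret 15 → G2 (MIDI 43); D2 at fret 0 → D2 (MIDI 38).
43 − 38 = 5, so the two pitches are 5 semitones apart.

5 semitones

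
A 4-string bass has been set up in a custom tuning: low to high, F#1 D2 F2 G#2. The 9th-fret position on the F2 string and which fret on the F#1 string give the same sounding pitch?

20

F2 at fret 9 is F2 + 9 semitones = D3.
The open F#1 string is 11 semitones below the open F2, so the same pitch on the F#1 string lies at fret 9 + 11 = 20.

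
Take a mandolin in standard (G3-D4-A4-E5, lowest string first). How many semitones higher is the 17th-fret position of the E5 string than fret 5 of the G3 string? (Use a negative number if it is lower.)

E5 at fret 17 → A6 (MIDI 93); G3 at fret 5 → C4 (MIDI 60).
93 − 60 = 33, so the two pitches are 33 semitones apart.

33 semitones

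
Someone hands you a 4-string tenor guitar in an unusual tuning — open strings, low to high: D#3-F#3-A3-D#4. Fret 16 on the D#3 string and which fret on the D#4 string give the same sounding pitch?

4

D#3 at fret 16 is D#3 + 16 semitones = G4.
The open D#4 string is 12 semitones above the open D#3, so the same pitch on the D#4 string lies at fret 16 − 12 = 4.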